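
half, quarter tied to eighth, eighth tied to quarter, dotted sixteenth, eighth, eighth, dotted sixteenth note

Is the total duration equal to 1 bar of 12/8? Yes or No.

No

One bar of 12/8 = 48 thirty-second notes.
Express everything in thirty-second notes: half = 16; quarter tied to eighth (quarter + eighth) = 12; eighth tied to quarter (eighth + quarter) = 12; dotted sixteenth = 3; eighth = 4; eighth = 4; dotted sixteenth note = 3.
Altogether 16 + 12 + 12 + 3 + 4 + 4 + 3 = 54.
54 exceeds 48, so the answer is No.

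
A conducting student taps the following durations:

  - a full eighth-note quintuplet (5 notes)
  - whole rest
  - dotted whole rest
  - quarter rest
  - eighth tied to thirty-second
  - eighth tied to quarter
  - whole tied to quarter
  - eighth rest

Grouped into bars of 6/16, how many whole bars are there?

13

One bar of 6/16 = 12 thirty-second notes.
Express everything in thirty-second notes: a full eighth-note quintuplet (5 notes) (five quintuplet eighths span one half) = 16; whole rest = 32; dotted whole rest = 48; quarter rest = 8; eighth tied to thirty-second (eighth + thirty-second) = 5; eighth tied to quarter (eighth + quarter) = 12; whole tied to quarter (whole + quarter) = 40; eighth rest = 4.
Sum: 16 + 32 + 48 + 8 + 5 + 12 + 40 + 4 = 165.
165 ÷ 12 = 13 complete bars with 9 left over.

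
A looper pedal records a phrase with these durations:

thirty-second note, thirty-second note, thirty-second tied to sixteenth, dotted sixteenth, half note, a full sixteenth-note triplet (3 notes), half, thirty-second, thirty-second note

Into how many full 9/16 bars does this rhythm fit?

2

One bar of 9/16 = 18 thirty-second notes.
Working in thirty-second notes: thirty-second note = 1; thirty-second note = 1; thirty-second tied to sixteenth (thirty-second + sixteenth) = 3; dotted sixteenth = 3; half note = 16; a full sixteenth-note triplet (3 notes) (three triplet sixteenths span one eighth) = 4; half = 16; thirty-second = 1; thirty-second note = 1.
Adding: 1 + 1 + 3 + 3 + 16 + 4 + 16 + 1 + 1 = 46.
46 ÷ 18 = 2 complete bars with 10 left over.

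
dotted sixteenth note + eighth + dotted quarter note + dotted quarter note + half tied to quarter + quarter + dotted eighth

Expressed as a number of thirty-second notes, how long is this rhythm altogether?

69

Convert each value to thirty-second notes: dotted sixteenth note = 3; eighth = 4; dotted quarter note = 12; dotted quarter note = 12; half tied to quarter (half + quarter) = 24; quarter = 8; dotted eighth = 6.
Altogether 3 + 4 + 12 + 12 + 24 + 8 + 6 = 69 thirty-second notes.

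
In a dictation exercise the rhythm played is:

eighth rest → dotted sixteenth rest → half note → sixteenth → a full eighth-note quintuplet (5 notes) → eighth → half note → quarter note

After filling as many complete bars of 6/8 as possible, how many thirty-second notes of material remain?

21

One bar of 6/8 = 24 thirty-second notes.
Each duration in thirty-second notes: eighth rest = 4; dotted sixteenth rest = 3; half note = 16; sixteenth = 2; a full eighth-note quintuplet (5 notes) (five quintuplet eighths span one half) = 16; eighth = 4; half note = 16; quarter note = 8.
Total: 4 + 3 + 16 + 2 + 16 + 4 + 16 + 8 = 69.
69 ÷ 24 = 2 complete bars with 21 thirty-second notes remaining.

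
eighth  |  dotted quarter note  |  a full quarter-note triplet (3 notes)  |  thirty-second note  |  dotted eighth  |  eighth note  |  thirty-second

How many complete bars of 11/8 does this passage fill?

1

One bar of 11/8 = 44 thirty-second notes.
Each duration in thirty-second notes: eighth = 4; dotted quarter note = 12; a full quarter-note triplet (3 notes) (three triplet quarters span one half) = 16; thirty-second note = 1; dotted eighth = 6; eighth note = 4; thirty-second = 1.
Sum: 4 + 12 + 16 + 1 + 6 + 4 + 1 = 44.
44 ÷ 44 = 1 complete bar with 0 left over.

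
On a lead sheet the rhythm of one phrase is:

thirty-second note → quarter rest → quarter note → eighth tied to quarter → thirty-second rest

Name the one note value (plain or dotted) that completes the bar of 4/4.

sixteenth note

The bar of 4/4 = 32 thirty-second notes.
In thirty-second notes: thirty-second note = 1; quarter rest = 8; quarter note = 8; eighth tied to quarter (eighth + quarter) = 12; thirty-second rest = 1.
Sum: 1 + 8 + 8 + 12 + 1 = 30.
Remaining: 32 − 30 = 2 thirty-second notes, which is a sixteenth note.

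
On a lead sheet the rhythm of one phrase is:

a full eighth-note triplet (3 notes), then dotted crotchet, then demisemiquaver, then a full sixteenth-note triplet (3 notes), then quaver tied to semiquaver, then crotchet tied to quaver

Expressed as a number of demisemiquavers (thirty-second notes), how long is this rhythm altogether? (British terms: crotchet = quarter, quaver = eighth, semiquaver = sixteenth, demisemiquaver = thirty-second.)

43

Working in thirty-second notes: a full eighth-note triplet (3 notes) (three triplet eighths span one quarter) = 8; dotted crotchet = 12; demisemiquaver = 1; a full sixteenth-note triplet (3 notes) (three triplet sixteenths span one eighth) = 4; quaver tied to semiquaver (quaver + semiquaver) = 6; crotchet tied to quaver (crotchet + quaver) = 12.
Total: 8 + 12 + 1 + 4 + 6 + 12 = 43 thirty-second notes.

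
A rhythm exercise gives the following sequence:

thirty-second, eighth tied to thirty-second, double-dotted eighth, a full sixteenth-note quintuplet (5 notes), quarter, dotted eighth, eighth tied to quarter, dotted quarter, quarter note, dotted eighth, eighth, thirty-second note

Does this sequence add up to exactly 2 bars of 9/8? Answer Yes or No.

No

One bar of 9/8 = 36 thirty-second notes, so 2 bars = 72.
In thirty-second notes: thirty-second = 1; eighth tied to thirty-second (eighth + thirty-second) = 5; double-dotted eighth = 7; a full sixteenth-note quintuplet (5 notes) (five quintuplet sixteenths span one quarter) = 8; quarter = 8; dotted eighth = 6; eighth tied to quarter (eighth + quarter) = 12; dotted quarter = 12; quarter note = 8; dotted eighth = 6; eighth = 4; thirty-second note = 1.
Total: 1 + 5 + 7 + 8 + 8 + 6 + 12 + 12 + 8 + 6 + 4 + 1 = 78.
78 exceeds 72, so the answer is No.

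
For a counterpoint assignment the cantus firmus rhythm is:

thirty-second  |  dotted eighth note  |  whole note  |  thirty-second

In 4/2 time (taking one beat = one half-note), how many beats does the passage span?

One half-note beat = 16 thirty-second notes.
Each duration in thirty-second notes: thirty-second = 1; dotted eighth note = 6; whole note = 32; thirty-second = 1.
Altogether 1 + 6 + 32 + 1 = 40.
40 ÷ 16 = 2.5 beats.

2.5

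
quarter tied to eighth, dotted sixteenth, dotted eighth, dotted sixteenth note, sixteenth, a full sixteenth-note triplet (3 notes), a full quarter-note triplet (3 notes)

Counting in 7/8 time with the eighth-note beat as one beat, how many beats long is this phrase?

11.5

One eighth-note beat = 4 thirty-second notes.
Express everything in thirty-second notes: quarter tied to eighth (quarter + eighth) = 12; dotted sixteenth = 3; dotted eighth = 6; dotted sixteenth note = 3; sixteenth = 2; a full sixteenth-note triplet (3 notes) (three triplet sixteenths span one eighth) = 4; a full quarter-note triplet (3 notes) (three triplet quarters span one half) = 16.
Altogether 12 + 3 + 6 + 3 + 2 + 4 + 16 = 46.
46 ÷ 4 = 11.5 beats.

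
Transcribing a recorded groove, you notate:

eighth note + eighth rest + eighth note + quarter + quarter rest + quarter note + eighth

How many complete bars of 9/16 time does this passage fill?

2

One bar of 9/16 = 9 sixteenth notes.
Each duration in sixteenth notes: eighth note = 2; eighth rest = 2; eighth note = 2; quarter = 4; quarter rest = 4; quarter note = 4; eighth = 2.
Total: 2 + 2 + 2 + 4 + 4 + 4 + 2 = 20.
20 ÷ 9 = 2 complete bars with 2 left over.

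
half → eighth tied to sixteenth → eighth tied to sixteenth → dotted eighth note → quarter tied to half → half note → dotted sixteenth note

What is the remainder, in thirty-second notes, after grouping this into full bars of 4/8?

One bar of 4/8 = 16 thirty-second notes.
Working in thirty-second notes: half = 16; eighth tied to sixteenth (eighth + sixteenth) = 6; eighth tied to sixteenth (eighth + sixteenth) = 6; dotted eighth note = 6; quarter tied to half (quarter + half) = 24; half note = 16; dotted sixteenth note = 3.
Sum: 16 + 6 + 6 + 6 + 24 + 16 + 3 = 77.
77 ÷ 16 = 4 complete bars with 13 thirty-second notes remaining.

13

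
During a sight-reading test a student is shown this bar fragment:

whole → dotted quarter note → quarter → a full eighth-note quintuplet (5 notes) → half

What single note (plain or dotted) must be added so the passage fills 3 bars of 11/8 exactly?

3 bars of 11/8 = 33 eighth notes.
Convert each value to eighth notes: whole = 8; dotted quarter note = 3; quarter = 2; a full eighth-note quintuplet (5 notes) (five quintuplet eighths span one half) = 4; half = 4.
Altogether 8 + 3 + 2 + 4 + 4 = 21.
Remaining: 33 − 21 = 12 eighth notes, which is a dotted whole note.

dotted whole note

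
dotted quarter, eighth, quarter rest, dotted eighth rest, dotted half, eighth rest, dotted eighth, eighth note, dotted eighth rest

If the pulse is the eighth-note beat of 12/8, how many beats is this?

One eighth-note beat = 2 sixteenth notes.
Working in sixteenth notes: dotted quarter = 6; eighth = 2; quarter rest = 4; dotted eighth rest = 3; dotted half = 12; eighth rest = 2; dotted eighth = 3; eighth note = 2; dotted eighth rest = 3.
Total: 6 + 2 + 4 + 3 + 12 + 2 + 3 + 2 + 3 = 37.
37 ÷ 2 = 18.5 beats.

18.5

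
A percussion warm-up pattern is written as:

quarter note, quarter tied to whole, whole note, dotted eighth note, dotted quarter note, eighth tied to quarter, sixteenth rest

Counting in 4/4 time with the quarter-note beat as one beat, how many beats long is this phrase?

14

One quarter-note beat = 4 sixteenth notes.
Express everything in sixteenth notes: quarter note = 4; quarter tied to whole (quarter + whole) = 20; whole note = 16; dotted eighth note = 3; dotted quarter note = 6; eighth tied to quarter (eighth + quarter) = 6; sixteenth rest = 1.
Adding: 4 + 20 + 16 + 3 + 6 + 6 + 1 = 56.
56 ÷ 4 = 14 beats.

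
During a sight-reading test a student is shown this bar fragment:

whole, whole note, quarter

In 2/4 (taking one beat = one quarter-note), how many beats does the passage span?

9

One quarter-note beat = 2 eighth notes.
Each duration in eighth notes: whole = 8; whole note = 8; quarter = 2.
Total: 8 + 8 + 2 = 18.
18 ÷ 2 = 9 beats.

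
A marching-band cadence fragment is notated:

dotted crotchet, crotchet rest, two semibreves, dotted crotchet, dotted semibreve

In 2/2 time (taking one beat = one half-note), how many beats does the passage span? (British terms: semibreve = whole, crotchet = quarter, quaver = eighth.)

One half-note beat = 4 eighth notes.
Each duration in eighth notes: dotted crotchet = 3; crotchet rest = 2; semibreve = 8; semibreve = 8; dotted crotchet = 3; dotted semibreve = 12.
Total: 3 + 2 + 8 + 8 + 3 + 12 = 36.
36 ÷ 4 = 9 beats.

9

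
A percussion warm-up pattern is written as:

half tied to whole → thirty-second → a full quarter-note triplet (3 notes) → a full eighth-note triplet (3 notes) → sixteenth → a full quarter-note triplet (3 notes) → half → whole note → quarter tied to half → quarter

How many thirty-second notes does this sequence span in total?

Each duration in thirty-second notes: half tied to whole (half + whole) = 48; thirty-second = 1; a full quarter-note triplet (3 notes) (three triplet quarters span one half) = 16; a full eighth-note triplet (3 notes) (three triplet eighths span one quarter) = 8; sixteenth = 2; a full quarter-note triplet (3 notes) (three triplet quarters span one half) = 16; half = 16; whole note = 32; quarter tied to half (quarter + half) = 24; quarter = 8.
Altogether 48 + 1 + 16 + 8 + 2 + 16 + 16 + 32 + 24 + 8 = 171 thirty-second notes.

171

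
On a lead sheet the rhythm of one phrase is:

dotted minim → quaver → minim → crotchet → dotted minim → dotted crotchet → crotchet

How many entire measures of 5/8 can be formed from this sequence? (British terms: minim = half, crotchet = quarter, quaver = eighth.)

One bar of 5/8 = 5 eighth notes.
In eighth notes: dotted minim = 6; quaver = 1; minim = 4; crotchet = 2; dotted minim = 6; dotted crotchet = 3; crotchet = 2.
Total: 6 + 1 + 4 + 2 + 6 + 3 + 2 = 24.
24 ÷ 5 = 4 complete bars with 4 left over.

4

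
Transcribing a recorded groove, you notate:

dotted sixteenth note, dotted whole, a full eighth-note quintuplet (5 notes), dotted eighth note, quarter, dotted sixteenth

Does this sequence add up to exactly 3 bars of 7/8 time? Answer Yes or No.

Yes

One bar of 7/8 = 28 thirty-second notes, so 3 bars = 84.
Each duration in thirty-second notes: dotted sixteenth note = 3; dotted whole = 48; a full eighth-note quintuplet (5 notes) (five quintuplet eighths span one half) = 16; dotted eighth note = 6; quarter = 8; dotted sixteenth = 3.
Altogether 3 + 48 + 16 + 6 + 8 + 3 = 84.
84 equals 84, so the answer is Yes.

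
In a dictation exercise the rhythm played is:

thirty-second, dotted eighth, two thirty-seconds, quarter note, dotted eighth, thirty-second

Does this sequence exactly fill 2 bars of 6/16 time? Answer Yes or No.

Yes

One bar of 6/16 = 12 thirty-second notes, so 2 bars = 24.
In thirty-second notes: thirty-second = 1; dotted eighth = 6; thirty-second = 1; thirty-second = 1; quarter note = 8; dotted eighth = 6; thirty-second = 1.
Sum: 1 + 6 + 1 + 1 + 8 + 6 + 1 = 24.
24 equals 24, so the answer is Yes.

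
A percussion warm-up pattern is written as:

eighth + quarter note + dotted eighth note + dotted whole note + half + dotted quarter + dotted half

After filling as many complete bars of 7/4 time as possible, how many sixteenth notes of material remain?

3

One bar of 7/4 = 28 sixteenth notes.
In sixteenth notes: eighth = 2; quarter note = 4; dotted eighth note = 3; dotted whole note = 24; half = 8; dotted quarter = 6; dotted half = 12.
Sum: 2 + 4 + 3 + 24 + 8 + 6 + 12 = 59.
59 ÷ 28 = 2 complete bars with 3 sixteenth notes remaining.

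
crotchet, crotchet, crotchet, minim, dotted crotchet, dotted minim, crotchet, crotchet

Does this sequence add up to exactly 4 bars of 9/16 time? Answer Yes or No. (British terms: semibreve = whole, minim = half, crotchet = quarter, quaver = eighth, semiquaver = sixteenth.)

One bar of 9/16 = 9 sixteenth notes, so 4 bars = 36.
Working in sixteenth notes: crotchet = 4; crotchet = 4; crotchet = 4; minim = 8; dotted crotchet = 6; dotted minim = 12; crotchet = 4; crotchet = 4.
Adding: 4 + 4 + 4 + 8 + 6 + 12 + 4 + 4 = 46.
46 exceeds 36, so the answer is No.

No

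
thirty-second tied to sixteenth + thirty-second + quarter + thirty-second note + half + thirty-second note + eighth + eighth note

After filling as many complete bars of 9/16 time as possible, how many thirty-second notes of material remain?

One bar of 9/16 = 18 thirty-second notes.
Express everything in thirty-second notes: thirty-second tied to sixteenth (thirty-second + sixteenth) = 3; thirty-second = 1; quarter = 8; thirty-second note = 1; half = 16; thirty-second note = 1; eighth = 4; eighth note = 4.
Altogether 3 + 1 + 8 + 1 + 16 + 1 + 4 + 4 = 38.
38 ÷ 18 = 2 complete bars with 2 thirty-second notes remaining.

2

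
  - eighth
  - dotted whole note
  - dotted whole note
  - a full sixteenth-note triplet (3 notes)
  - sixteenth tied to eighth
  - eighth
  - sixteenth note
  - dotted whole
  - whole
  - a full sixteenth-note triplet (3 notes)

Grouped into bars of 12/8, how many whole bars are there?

One bar of 12/8 = 24 sixteenth notes.
Working in sixteenth notes: eighth = 2; dotted whole note = 24; dotted whole note = 24; a full sixteenth-note triplet (3 notes) (three triplet sixteenths span one eighth) = 2; sixteenth tied to eighth (sixteenth + eighth) = 3; eighth = 2; sixteenth note = 1; dotted whole = 24; whole = 16; a full sixteenth-note triplet (3 notes) (three triplet sixteenths span one eighth) = 2.
Adding: 2 + 24 + 24 + 2 + 3 + 2 + 1 + 24 + 16 + 2 = 100.
100 ÷ 24 = 4 complete bars with 4 left over.

4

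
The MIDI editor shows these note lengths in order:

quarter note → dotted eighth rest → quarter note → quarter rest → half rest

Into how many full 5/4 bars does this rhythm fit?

1

One bar of 5/4 = 20 sixteenth notes.
Convert each value to sixteenth notes: quarter note = 4; dotted eighth rest = 3; quarter note = 4; quarter rest = 4; half rest = 8.
Altogether 4 + 3 + 4 + 4 + 8 = 23.
23 ÷ 20 = 1 complete bar with 3 left over.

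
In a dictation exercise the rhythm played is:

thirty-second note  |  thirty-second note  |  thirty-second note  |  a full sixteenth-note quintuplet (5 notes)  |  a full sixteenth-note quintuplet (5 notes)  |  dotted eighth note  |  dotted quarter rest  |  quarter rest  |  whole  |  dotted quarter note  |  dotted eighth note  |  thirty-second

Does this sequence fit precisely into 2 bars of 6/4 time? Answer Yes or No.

Yes

One bar of 6/4 = 48 thirty-second notes, so 2 bars = 96.
Convert each value to thirty-second notes: thirty-second note = 1; thirty-second note = 1; thirty-second note = 1; a full sixteenth-note quintuplet (5 notes) (five quintuplet sixteenths span one quarter) = 8; a full sixteenth-note quintuplet (5 notes) (five quintuplet sixteenths span one quarter) = 8; dotted eighth note = 6; dotted quarter rest = 12; quarter rest = 8; whole = 32; dotted quarter note = 12; dotted eighth note = 6; thirty-second = 1.
Sum: 1 + 1 + 1 + 8 + 8 + 6 + 12 + 8 + 32 + 12 + 6 + 1 = 96.
96 equals 96, so the answer is Yes.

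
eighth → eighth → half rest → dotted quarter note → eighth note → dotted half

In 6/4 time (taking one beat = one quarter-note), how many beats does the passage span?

One quarter-note beat = 2 eighth notes.
Convert each value to eighth notes: eighth = 1; eighth = 1; half rest = 4; dotted quarter note = 3; eighth note = 1; dotted half = 6.
Total: 1 + 1 + 4 + 3 + 1 + 6 = 16.
16 ÷ 2 = 8 beats.

8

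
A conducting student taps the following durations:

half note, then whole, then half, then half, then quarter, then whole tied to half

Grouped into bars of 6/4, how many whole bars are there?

One bar of 6/4 = 6 quarter notes.
In quarter notes: half note = 2; whole = 4; half = 2; half = 2; quarter = 1; whole tied to half (whole + half) = 6.
Sum: 2 + 4 + 2 + 2 + 1 + 6 = 17.
17 ÷ 6 = 2 complete bars with 5 left over.

2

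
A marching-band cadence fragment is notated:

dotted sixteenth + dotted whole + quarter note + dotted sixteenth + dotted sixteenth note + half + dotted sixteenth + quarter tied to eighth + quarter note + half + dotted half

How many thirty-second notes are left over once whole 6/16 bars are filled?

One bar of 6/16 = 12 thirty-second notes.
Express everything in thirty-second notes: dotted sixteenth = 3; dotted whole = 48; quarter note = 8; dotted sixteenth = 3; dotted sixteenth note = 3; half = 16; dotted sixteenth = 3; quarter tied to eighth (quarter + eighth) = 12; quarter note = 8; half = 16; dotted half = 24.
Total: 3 + 48 + 8 + 3 + 3 + 16 + 3 + 12 + 8 + 16 + 24 = 144.
144 ÷ 12 = 12 complete bars with 0 thirty-second notes remaining.

0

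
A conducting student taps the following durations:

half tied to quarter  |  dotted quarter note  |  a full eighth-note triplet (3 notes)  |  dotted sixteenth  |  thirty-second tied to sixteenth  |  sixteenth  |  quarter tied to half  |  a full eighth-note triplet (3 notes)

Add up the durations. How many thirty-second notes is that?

84

Express everything in thirty-second notes: half tied to quarter (half + quarter) = 24; dotted quarter note = 12; a full eighth-note triplet (3 notes) (three triplet eighths span one quarter) = 8; dotted sixteenth = 3; thirty-second tied to sixteenth (thirty-second + sixteenth) = 3; sixteenth = 2; quarter tied to half (quarter + half) = 24; a full eighth-note triplet (3 notes) (three triplet eighths span one quarter) = 8.
Sum: 24 + 12 + 8 + 3 + 3 + 2 + 24 + 8 = 84 thirty-second notes.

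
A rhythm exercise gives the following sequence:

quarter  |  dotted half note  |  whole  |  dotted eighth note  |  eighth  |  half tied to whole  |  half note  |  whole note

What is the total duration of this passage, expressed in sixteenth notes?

85

Express everything in sixteenth notes: quarter = 4; dotted half note = 12; whole = 16; dotted eighth note = 3; eighth = 2; half tied to whole (half + whole) = 24; half note = 8; whole note = 16.
Total: 4 + 12 + 16 + 3 + 2 + 24 + 8 + 16 = 85 sixteenth notes.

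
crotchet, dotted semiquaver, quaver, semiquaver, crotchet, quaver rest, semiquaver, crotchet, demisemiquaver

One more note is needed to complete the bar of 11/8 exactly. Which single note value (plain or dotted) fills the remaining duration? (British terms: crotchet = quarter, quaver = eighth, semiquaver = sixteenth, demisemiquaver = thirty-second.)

eighth note

The bar of 11/8 = 44 thirty-second notes.
Working in thirty-second notes: crotchet = 8; dotted semiquaver = 3; quaver = 4; semiquaver = 2; crotchet = 8; quaver rest = 4; semiquaver = 2; crotchet = 8; demisemiquaver = 1.
Adding: 8 + 3 + 4 + 2 + 8 + 4 + 2 + 8 + 1 = 40.
Remaining: 44 − 40 = 4 thirty-second notes, which is a eighth note.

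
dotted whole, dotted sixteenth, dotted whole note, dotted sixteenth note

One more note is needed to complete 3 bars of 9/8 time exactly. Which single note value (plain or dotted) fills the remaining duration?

dotted eighth note

3 bars of 9/8 = 108 thirty-second notes.
Express everything in thirty-second notes: dotted whole = 48; dotted sixteenth = 3; dotted whole note = 48; dotted sixteenth note = 3.
Sum: 48 + 3 + 48 + 3 = 102.
Remaining: 108 − 102 = 6 thirty-second notes, which is a dotted eighth note.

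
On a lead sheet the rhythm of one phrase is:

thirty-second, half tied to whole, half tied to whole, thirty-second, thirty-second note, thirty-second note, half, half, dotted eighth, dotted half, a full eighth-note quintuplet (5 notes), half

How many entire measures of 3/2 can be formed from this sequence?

One bar of 3/2 = 48 thirty-second notes.
Express everything in thirty-second notes: thirty-second = 1; half tied to whole (half + whole) = 48; half tied to whole (half + whole) = 48; thirty-second = 1; thirty-second note = 1; thirty-second note = 1; half = 16; half = 16; dotted eighth = 6; dotted half = 24; a full eighth-note quintuplet (5 notes) (five quintuplet eighths span one half) = 16; half = 16.
Altogether 1 + 48 + 48 + 1 + 1 + 1 + 16 + 16 + 6 + 24 + 16 + 16 = 194.
194 ÷ 48 = 4 complete bars with 2 left over.

4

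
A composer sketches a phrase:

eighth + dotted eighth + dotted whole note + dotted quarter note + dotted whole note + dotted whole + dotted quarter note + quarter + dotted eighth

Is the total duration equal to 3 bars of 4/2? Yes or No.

Yes

One bar of 4/2 = 32 sixteenth notes, so 3 bars = 96.
Each duration in sixteenth notes: eighth = 2; dotted eighth = 3; dotted whole note = 24; dotted quarter note = 6; dotted whole note = 24; dotted whole = 24; dotted quarter note = 6; quarter = 4; dotted eighth = 3.
Adding: 2 + 3 + 24 + 6 + 24 + 24 + 6 + 4 + 3 = 96.
96 equals 96, so the answer is Yes.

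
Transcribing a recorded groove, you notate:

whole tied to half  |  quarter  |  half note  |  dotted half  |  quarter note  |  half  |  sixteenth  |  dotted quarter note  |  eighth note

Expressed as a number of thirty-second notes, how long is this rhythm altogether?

Working in thirty-second notes: whole tied to half (whole + half) = 48; quarter = 8; half note = 16; dotted half = 24; quarter note = 8; half = 16; sixteenth = 2; dotted quarter note = 12; eighth note = 4.
Altogether 48 + 8 + 16 + 24 + 8 + 16 + 2 + 12 + 4 = 138 thirty-second notes.

138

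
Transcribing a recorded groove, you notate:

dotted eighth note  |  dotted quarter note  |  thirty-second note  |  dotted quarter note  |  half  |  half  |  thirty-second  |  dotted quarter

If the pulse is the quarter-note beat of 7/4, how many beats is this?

9.5

One quarter-note beat = 8 thirty-second notes.
Express everything in thirty-second notes: dotted eighth note = 6; dotted quarter note = 12; thirty-second note = 1; dotted quarter note = 12; half = 16; half = 16; thirty-second = 1; dotted quarter = 12.
Adding: 6 + 12 + 1 + 12 + 16 + 16 + 1 + 12 = 76.
76 ÷ 8 = 9.5 beats.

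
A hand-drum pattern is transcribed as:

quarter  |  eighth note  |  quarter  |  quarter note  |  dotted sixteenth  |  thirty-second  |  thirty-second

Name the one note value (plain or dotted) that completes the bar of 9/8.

The bar of 9/8 = 36 thirty-second notes.
Each duration in thirty-second notes: quarter = 8; eighth note = 4; quarter = 8; quarter note = 8; dotted sixteenth = 3; thirty-second = 1; thirty-second = 1.
Sum: 8 + 4 + 8 + 8 + 3 + 1 + 1 = 33.
Remaining: 36 − 33 = 3 thirty-second notes, which is a dotted sixteenth note.

dotted sixteenth note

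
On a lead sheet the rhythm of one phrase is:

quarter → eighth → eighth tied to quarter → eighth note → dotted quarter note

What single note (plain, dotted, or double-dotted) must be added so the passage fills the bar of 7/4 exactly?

half note

The bar of 7/4 = 14 eighth notes.
Convert each value to eighth notes: quarter = 2; eighth = 1; eighth tied to quarter (eighth + quarter) = 3; eighth note = 1; dotted quarter note = 3.
Sum: 2 + 1 + 3 + 1 + 3 = 10.
Remaining: 14 − 10 = 4 eighth notes, which is a half note.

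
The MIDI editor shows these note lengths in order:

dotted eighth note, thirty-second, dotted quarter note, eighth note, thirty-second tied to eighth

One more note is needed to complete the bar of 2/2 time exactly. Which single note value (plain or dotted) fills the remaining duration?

eighth note

The bar of 2/2 = 32 thirty-second notes.
Convert each value to thirty-second notes: dotted eighth note = 6; thirty-second = 1; dotted quarter note = 12; eighth note = 4; thirty-second tied to eighth (thirty-second + eighth) = 5.
Total: 6 + 1 + 12 + 4 + 5 = 28.
Remaining: 32 − 28 = 4 thirty-second notes, which is a eighth note.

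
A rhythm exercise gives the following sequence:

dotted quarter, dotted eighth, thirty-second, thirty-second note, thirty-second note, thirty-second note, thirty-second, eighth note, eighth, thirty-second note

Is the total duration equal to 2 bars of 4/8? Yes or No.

One bar of 4/8 = 16 thirty-second notes, so 2 bars = 32.
Express everything in thirty-second notes: dotted quarter = 12; dotted eighth = 6; thirty-second = 1; thirty-second note = 1; thirty-second note = 1; thirty-second note = 1; thirty-second = 1; eighth note = 4; eighth = 4; thirty-second note = 1.
Sum: 12 + 6 + 1 + 1 + 1 + 1 + 1 + 4 + 4 + 1 = 32.
32 equals 32, so the answer is Yes.

Yes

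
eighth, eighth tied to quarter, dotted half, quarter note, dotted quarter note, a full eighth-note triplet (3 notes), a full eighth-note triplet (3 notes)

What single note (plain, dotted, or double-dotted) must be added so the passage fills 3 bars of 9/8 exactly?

3 bars of 9/8 = 27 eighth notes.
Each duration in eighth notes: eighth = 1; eighth tied to quarter (eighth + quarter) = 3; dotted half = 6; quarter note = 2; dotted quarter note = 3; a full eighth-note triplet (3 notes) (three triplet eighths span one quarter) = 2; a full eighth-note triplet (3 notes) (three triplet eighths span one quarter) = 2.
Altogether 1 + 3 + 6 + 2 + 3 + 2 + 2 = 19.
Remaining: 27 − 19 = 8 eighth notes, which is a whole note.

whole note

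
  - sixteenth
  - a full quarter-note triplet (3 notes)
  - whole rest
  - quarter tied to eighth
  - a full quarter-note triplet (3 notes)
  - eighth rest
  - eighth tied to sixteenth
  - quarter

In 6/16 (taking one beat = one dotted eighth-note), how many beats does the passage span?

16

One dotted eighth-note beat = 3 sixteenth notes.
Convert each value to sixteenth notes: sixteenth = 1; a full quarter-note triplet (3 notes) (three triplet quarters span one half) = 8; whole rest = 16; quarter tied to eighth (quarter + eighth) = 6; a full quarter-note triplet (3 notes) (three triplet quarters span one half) = 8; eighth rest = 2; eighth tied to sixteenth (eighth + sixteenth) = 3; quarter = 4.
Total: 1 + 8 + 16 + 6 + 8 + 2 + 3 + 4 = 48.
48 ÷ 3 = 16 beats.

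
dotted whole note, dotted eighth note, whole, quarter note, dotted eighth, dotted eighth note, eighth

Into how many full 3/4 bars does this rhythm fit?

4

One bar of 3/4 = 12 sixteenth notes.
Express everything in sixteenth notes: dotted whole note = 24; dotted eighth note = 3; whole = 16; quarter note = 4; dotted eighth = 3; dotted eighth note = 3; eighth = 2.
Altogether 24 + 3 + 16 + 4 + 3 + 3 + 2 = 55.
55 ÷ 12 = 4 complete bars with 7 left over.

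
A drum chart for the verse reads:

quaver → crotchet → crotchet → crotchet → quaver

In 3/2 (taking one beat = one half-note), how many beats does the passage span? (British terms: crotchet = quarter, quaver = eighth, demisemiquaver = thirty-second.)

2

One half-note beat = 4 eighth notes.
Express everything in eighth notes: quaver = 1; crotchet = 2; crotchet = 2; crotchet = 2; quaver = 1.
Adding: 1 + 2 + 2 + 2 + 1 = 8.
8 ÷ 4 = 2 beats.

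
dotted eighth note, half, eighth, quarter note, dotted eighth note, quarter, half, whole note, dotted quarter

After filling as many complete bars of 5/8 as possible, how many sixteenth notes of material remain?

One bar of 5/8 = 10 sixteenth notes.
Express everything in sixteenth notes: dotted eighth note = 3; half = 8; eighth = 2; quarter note = 4; dotted eighth note = 3; quarter = 4; half = 8; whole note = 16; dotted quarter = 6.
Total: 3 + 8 + 2 + 4 + 3 + 4 + 8 + 16 + 6 = 54.
54 ÷ 10 = 5 complete bars with 4 sixteenth notes remaining.

4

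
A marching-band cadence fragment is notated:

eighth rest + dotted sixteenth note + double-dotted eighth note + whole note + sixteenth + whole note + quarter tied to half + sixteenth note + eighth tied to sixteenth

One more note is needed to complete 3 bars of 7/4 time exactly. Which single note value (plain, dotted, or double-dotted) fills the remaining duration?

double-dotted whole note

3 bars of 7/4 = 168 thirty-second notes.
Express everything in thirty-second notes: eighth rest = 4; dotted sixteenth note = 3; double-dotted eighth note = 7; whole note = 32; sixteenth = 2; whole note = 32; quarter tied to half (quarter + half) = 24; sixteenth note = 2; eighth tied to sixteenth (eighth + sixteenth) = 6.
Altogether 4 + 3 + 7 + 32 + 2 + 32 + 24 + 2 + 6 = 112.
Remaining: 168 − 112 = 56 thirty-second notes, which is a double-dotted whole note.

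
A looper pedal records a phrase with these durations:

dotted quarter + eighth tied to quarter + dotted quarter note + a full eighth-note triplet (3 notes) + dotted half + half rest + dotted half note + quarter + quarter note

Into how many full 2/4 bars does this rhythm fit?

7

One bar of 2/4 = 4 eighth notes.
Convert each value to eighth notes: dotted quarter = 3; eighth tied to quarter (eighth + quarter) = 3; dotted quarter note = 3; a full eighth-note triplet (3 notes) (three triplet eighths span one quarter) = 2; dotted half = 6; half rest = 4; dotted half note = 6; quarter = 2; quarter note = 2.
Sum: 3 + 3 + 3 + 2 + 6 + 4 + 6 + 2 + 2 = 31.
31 ÷ 4 = 7 complete bars with 3 left over.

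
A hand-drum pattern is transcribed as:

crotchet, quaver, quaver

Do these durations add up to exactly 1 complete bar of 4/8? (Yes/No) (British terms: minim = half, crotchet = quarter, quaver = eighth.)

Yes

One bar of 4/8 = 4 eighth notes.
Working in eighth notes: crotchet = 2; quaver = 1; quaver = 1.
Adding: 2 + 1 + 1 = 4.
4 equals 4, so the answer is Yes.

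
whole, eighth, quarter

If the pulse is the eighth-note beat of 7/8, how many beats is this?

11

One eighth-note beat = 2 sixteenth notes.
Convert each value to sixteenth notes: whole = 16; eighth = 2; quarter = 4.
Adding: 16 + 2 + 4 = 22.
22 ÷ 2 = 11 beats.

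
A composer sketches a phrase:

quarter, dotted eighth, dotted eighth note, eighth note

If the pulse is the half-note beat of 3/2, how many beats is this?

One half-note beat = 8 sixteenth notes.
Each duration in sixteenth notes: quarter = 4; dotted eighth = 3; dotted eighth note = 3; eighth note = 2.
Sum: 4 + 3 + 3 + 2 = 12.
12 ÷ 8 = 1.5 beats.

1.5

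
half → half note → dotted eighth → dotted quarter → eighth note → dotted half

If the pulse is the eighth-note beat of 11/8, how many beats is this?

One eighth-note beat = 2 sixteenth notes.
Convert each value to sixteenth notes: half = 8; half note = 8; dotted eighth = 3; dotted quarter = 6; eighth note = 2; dotted half = 12.
Altogether 8 + 8 + 3 + 6 + 2 + 12 = 39.
39 ÷ 2 = 19.5 beats.

19.5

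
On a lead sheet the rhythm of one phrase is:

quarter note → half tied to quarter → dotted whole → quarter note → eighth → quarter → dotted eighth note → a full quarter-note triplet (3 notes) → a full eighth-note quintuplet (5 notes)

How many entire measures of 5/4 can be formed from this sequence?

One bar of 5/4 = 20 sixteenth notes.
Each duration in sixteenth notes: quarter note = 4; half tied to quarter (half + quarter) = 12; dotted whole = 24; quarter note = 4; eighth = 2; quarter = 4; dotted eighth note = 3; a full quarter-note triplet (3 notes) (three triplet quarters span one half) = 8; a full eighth-note quintuplet (5 notes) (five quintuplet eighths span one half) = 8.
Sum: 4 + 12 + 24 + 4 + 2 + 4 + 3 + 8 + 8 = 69.
69 ÷ 20 = 3 complete bars with 9 left over.

3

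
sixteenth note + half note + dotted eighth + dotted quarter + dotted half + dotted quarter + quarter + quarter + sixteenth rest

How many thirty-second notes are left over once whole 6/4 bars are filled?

42

One bar of 6/4 = 24 sixteenth notes.
Each duration in sixteenth notes: sixteenth note = 1; half note = 8; dotted eighth = 3; dotted quarter = 6; dotted half = 12; dotted quarter = 6; quarter = 4; quarter = 4; sixteenth rest = 1.
Adding: 1 + 8 + 3 + 6 + 12 + 6 + 4 + 4 + 1 = 45.
45 ÷ 24 = 1 complete bar with 21 sixteenth notes remaining = 42 thirty-second notes.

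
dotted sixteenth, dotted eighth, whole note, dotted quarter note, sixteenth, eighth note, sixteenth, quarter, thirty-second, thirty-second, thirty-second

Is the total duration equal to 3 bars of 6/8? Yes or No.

Yes

One bar of 6/8 = 24 thirty-second notes, so 3 bars = 72.
Each duration in thirty-second notes: dotted sixteenth = 3; dotted eighth = 6; whole note = 32; dotted quarter note = 12; sixteenth = 2; eighth note = 4; sixteenth = 2; quarter = 8; thirty-second = 1; thirty-second = 1; thirty-second = 1.
Total: 3 + 6 + 32 + 12 + 2 + 4 + 2 + 8 + 1 + 1 + 1 = 72.
72 equals 72, so the answer is Yes.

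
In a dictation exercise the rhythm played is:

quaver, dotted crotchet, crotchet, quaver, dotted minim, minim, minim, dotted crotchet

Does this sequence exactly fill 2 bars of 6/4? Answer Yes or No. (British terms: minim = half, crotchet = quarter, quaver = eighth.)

One bar of 6/4 = 12 eighth notes, so 2 bars = 24.
Express everything in eighth notes: quaver = 1; dotted crotchet = 3; crotchet = 2; quaver = 1; dotted minim = 6; minim = 4; minim = 4; dotted crotchet = 3.
Sum: 1 + 3 + 2 + 1 + 6 + 4 + 4 + 3 = 24.
24 equals 24, so the answer is Yes.

Yes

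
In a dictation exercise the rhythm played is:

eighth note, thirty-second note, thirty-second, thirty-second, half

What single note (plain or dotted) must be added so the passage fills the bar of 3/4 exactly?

The bar of 3/4 = 24 thirty-second notes.
Working in thirty-second notes: eighth note = 4; thirty-second note = 1; thirty-second = 1; thirty-second = 1; half = 16.
Total: 4 + 1 + 1 + 1 + 16 = 23.
Remaining: 24 − 23 = 1 thirty-second note, which is a thirty-second note.

thirty-second note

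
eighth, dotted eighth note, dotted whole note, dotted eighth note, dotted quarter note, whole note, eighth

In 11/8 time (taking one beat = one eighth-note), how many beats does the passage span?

One eighth-note beat = 2 sixteenth notes.
Working in sixteenth notes: eighth = 2; dotted eighth note = 3; dotted whole note = 24; dotted eighth note = 3; dotted quarter note = 6; whole note = 16; eighth = 2.
Adding: 2 + 3 + 24 + 3 + 6 + 16 + 2 = 56.
56 ÷ 2 = 28 beats.

28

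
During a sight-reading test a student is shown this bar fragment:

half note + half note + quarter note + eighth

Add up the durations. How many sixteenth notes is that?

22

Express everything in sixteenth notes: half note = 8; half note = 8; quarter note = 4; eighth = 2.
Adding: 8 + 8 + 4 + 2 = 22 sixteenth notes.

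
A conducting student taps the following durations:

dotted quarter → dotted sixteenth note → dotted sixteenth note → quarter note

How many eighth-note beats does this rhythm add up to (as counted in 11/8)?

6.5

One eighth-note beat = 4 thirty-second notes.
In thirty-second notes: dotted quarter = 12; dotted sixteenth note = 3; dotted sixteenth note = 3; quarter note = 8.
Total: 12 + 3 + 3 + 8 = 26.
26 ÷ 4 = 6.5 beats.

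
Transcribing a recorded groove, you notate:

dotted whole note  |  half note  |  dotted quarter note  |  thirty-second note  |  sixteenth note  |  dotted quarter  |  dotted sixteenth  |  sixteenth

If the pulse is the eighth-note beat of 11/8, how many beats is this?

24

One eighth-note beat = 4 thirty-second notes.
Convert each value to thirty-second notes: dotted whole note = 48; half note = 16; dotted quarter note = 12; thirty-second note = 1; sixteenth note = 2; dotted quarter = 12; dotted sixteenth = 3; sixteenth = 2.
Sum: 48 + 16 + 12 + 1 + 2 + 12 + 3 + 2 = 96.
96 ÷ 4 = 24 beats.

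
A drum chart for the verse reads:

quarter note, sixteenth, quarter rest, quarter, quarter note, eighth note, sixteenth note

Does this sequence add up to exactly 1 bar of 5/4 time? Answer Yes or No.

Yes

One bar of 5/4 = 20 sixteenth notes.
Working in sixteenth notes: quarter note = 4; sixteenth = 1; quarter rest = 4; quarter = 4; quarter note = 4; eighth note = 2; sixteenth note = 1.
Total: 4 + 1 + 4 + 4 + 4 + 2 + 1 = 20.
20 equals 20, so the answer is Yes.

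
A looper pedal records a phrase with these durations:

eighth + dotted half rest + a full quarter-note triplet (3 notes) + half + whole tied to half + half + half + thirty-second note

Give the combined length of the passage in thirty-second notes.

141

Working in thirty-second notes: eighth = 4; dotted half rest = 24; a full quarter-note triplet (3 notes) (three triplet quarters span one half) = 16; half = 16; whole tied to half (whole + half) = 48; half = 16; half = 16; thirty-second note = 1.
Total: 4 + 24 + 16 + 16 + 48 + 16 + 16 + 1 = 141 thirty-second notes.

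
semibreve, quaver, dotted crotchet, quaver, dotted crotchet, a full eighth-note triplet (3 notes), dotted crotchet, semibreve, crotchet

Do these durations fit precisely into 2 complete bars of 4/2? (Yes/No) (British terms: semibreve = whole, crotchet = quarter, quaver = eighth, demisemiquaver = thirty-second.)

No

One bar of 4/2 = 16 eighth notes, so 2 bars = 32.
In eighth notes: semibreve = 8; quaver = 1; dotted crotchet = 3; quaver = 1; dotted crotchet = 3; a full eighth-note triplet (3 notes) (three triplet eighths span one quarter) = 2; dotted crotchet = 3; semibreve = 8; crotchet = 2.
Sum: 8 + 1 + 3 + 1 + 3 + 2 + 3 + 8 + 2 = 31.
31 falls short of 32, so the answer is No.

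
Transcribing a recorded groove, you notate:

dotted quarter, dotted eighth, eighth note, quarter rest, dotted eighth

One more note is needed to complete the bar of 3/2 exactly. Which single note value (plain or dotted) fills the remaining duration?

The bar of 3/2 = 24 sixteenth notes.
Convert each value to sixteenth notes: dotted quarter = 6; dotted eighth = 3; eighth note = 2; quarter rest = 4; dotted eighth = 3.
Total: 6 + 3 + 2 + 4 + 3 = 18.
Remaining: 24 − 18 = 6 sixteenth notes, which is a dotted quarter note.

dotted quarter note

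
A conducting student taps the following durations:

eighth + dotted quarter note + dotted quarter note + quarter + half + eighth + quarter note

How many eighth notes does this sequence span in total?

16

Convert each value to eighth notes: eighth = 1; dotted quarter note = 3; dotted quarter note = 3; quarter = 2; half = 4; eighth = 1; quarter note = 2.
Sum: 1 + 3 + 3 + 2 + 4 + 1 + 2 = 16 eighth notes.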